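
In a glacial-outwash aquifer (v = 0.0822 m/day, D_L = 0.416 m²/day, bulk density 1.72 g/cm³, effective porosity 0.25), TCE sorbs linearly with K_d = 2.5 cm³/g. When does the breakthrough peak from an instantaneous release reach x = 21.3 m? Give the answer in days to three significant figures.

3730 days

Retardation factor R = 1 + ρ_b·K_d/n = 1 + 1.72 × 2.5/0.25 = 18.20.
Sorption retards both mechanisms: v_R = v/R = 0.004516 m/day, D_R = D/R = 0.02286 m²/day.
Peak time from v_R²t² + 2D_R t − x² = 0: t = (√(D_R² + v_R²x²) − D_R)/v_R².
√(D_R² + v_R²x²) = √(0.02286² + 0.004516² × 21.3²) = 0.09887; v_R² = 2.039e-05.
t = (0.09887 − 0.02286)/2.039e-05 = 3730 days.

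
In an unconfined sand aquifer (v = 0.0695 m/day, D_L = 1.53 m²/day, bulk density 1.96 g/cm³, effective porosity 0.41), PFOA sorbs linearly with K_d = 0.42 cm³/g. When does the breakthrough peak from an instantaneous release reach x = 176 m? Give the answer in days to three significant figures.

6720 days

Retardation factor R = 1 + ρ_b·K_d/n = 1 + 1.96 × 0.42/0.41 = 3.008.
Sorption retards both mechanisms: v_R = v/R = 0.02311 m/day, D_R = D/R = 0.5086 m²/day.
Peak time from v_R²t² + 2D_R t − x² = 0: t = (√(D_R² + v_R²x²) − D_R)/v_R².
√(D_R² + v_R²x²) = √(0.5086² + 0.02311² × 176²) = 4.099; v_R² = 0.0005341.
t = (4.099 − 0.5086)/0.0005341 = 6720 days.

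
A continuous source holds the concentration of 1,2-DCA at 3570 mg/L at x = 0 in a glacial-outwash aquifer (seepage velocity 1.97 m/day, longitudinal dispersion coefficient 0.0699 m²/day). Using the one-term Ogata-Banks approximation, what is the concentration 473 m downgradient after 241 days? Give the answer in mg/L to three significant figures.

For a continuous step input, C/C₀ ≈ ½·erfc((x−vt)/(2√(Dt))).
vt = 1.97 × 241 = 474.77 m and 2√(Dt) = 2√(0.0699 × 241) = 8.209 m.
Argument (x−vt)/(2√(Dt)) = (473 − 474.77)/8.209 = -0.2156; ½·erfc(-0.2156) = 0.6198.
C = 3570 × 0.6198 = 2210 mg/L.

2210 mg/L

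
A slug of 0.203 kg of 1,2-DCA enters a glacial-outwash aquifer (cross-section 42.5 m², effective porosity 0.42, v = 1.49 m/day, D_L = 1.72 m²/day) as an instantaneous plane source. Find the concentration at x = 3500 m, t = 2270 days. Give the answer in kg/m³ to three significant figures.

For an instantaneous plane source, C(x,t) = M/(n_e·A·√(4πDt)) · exp(−(x−vt)²/(4Dt)), with n_e·A the pore (flow) area.
Plume center vt = 1.49 × 2270 = 3382.3 m, so the well at 3500 m is 117.7 m downgradient of the peak.
√(4πDt) = 221.5 m, giving peak height M/(n_e·A·√(4πDt)) = 0.203/(0.42 × 42.5 × 221.5) = 5.134e-05 kg/m³.
(x−vt)²/(4Dt) = (117.7)²/(4 × 1.72 × 2270) = 0.8870; exp(−0.8870) = 0.4119.
C = 5.134e-05 × 0.4119 = 2.11e-05 kg/m³.

2.11e-05 kg/m³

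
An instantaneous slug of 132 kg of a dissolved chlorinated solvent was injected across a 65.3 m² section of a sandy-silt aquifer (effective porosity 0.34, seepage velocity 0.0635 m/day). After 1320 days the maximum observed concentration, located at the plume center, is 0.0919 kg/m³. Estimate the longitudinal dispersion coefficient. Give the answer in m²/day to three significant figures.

0.252 m²/day

At the plume center C_max = M/(n_e·A·√(4πDt)), so D = M²/(4πt·(n_e·A·C_max)²).
n_e·A·C_max = 0.34 × 65.3 × 0.0919 = 2.040 kg/m.
D = 132²/(4π × 1320 × 2.040²) = 0.252 m²/day.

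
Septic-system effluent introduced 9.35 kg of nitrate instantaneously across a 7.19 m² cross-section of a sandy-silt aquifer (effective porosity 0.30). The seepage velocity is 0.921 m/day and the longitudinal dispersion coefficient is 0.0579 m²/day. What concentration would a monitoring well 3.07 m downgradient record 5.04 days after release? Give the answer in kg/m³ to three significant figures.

0.273 kg/m³

For an instantaneous plane source, C(x,t) = M/(n_e·A·√(4πDt)) · exp(−(x−vt)²/(4Dt)), with n_e·A the pore (flow) area.
Plume center vt = 0.921 × 5.04 = 4.64184 m, so the well at 3.07 m is 1.57184 m upgradient of the peak.
√(4πDt) = 1.915 m, giving peak height M/(n_e·A·√(4πDt)) = 9.35/(0.30 × 7.19 × 1.915) = 2.264 kg/m³.
(x−vt)²/(4Dt) = (-1.57184)²/(4 × 0.0579 × 5.04) = 2.117; exp(−2.117) = 0.1204.
C = 2.264 × 0.1204 = 0.273 kg/m³.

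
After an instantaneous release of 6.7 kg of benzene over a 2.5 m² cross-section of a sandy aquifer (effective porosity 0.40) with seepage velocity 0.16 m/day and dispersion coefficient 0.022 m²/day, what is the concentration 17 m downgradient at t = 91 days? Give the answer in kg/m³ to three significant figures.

For an instantaneous plane source, C(x,t) = M/(n_e·A·√(4πDt)) · exp(−(x−vt)²/(4Dt)), with n_e·A the pore (flow) area.
Plume center vt = 0.16 × 91 = 14.56 m, so the well at 17 m is 2.44 m downgradient of the peak.
√(4πDt) = 5.016 m, giving peak height M/(n_e·A·√(4πDt)) = 6.7/(0.40 × 2.5 × 5.016) = 1.336 kg/m³.
(x−vt)²/(4Dt) = (2.44)²/(4 × 0.022 × 91) = 0.7435; exp(−0.7435) = 0.4754.
C = 1.336 × 0.4754 = 0.635 kg/m³.

0.635 kg/m³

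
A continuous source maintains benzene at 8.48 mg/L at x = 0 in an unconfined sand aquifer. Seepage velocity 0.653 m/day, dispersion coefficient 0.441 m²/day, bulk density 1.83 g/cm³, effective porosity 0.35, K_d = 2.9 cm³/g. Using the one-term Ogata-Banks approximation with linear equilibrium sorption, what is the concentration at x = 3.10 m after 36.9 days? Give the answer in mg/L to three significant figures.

1.09 mg/L

Retardation factor R = 1 + ρ_b·K_d/n = 1 + 1.83 × 2.9/0.35 = 16.16.
Sorption retards both mechanisms: v_R = v/R = 0.04041 m/day, D_R = D/R = 0.02729 m²/day.
v_R·t = 0.04041 × 36.9 = 1.491129 m; 2√(D_R t) = 2.007 m; argument = (3.10 − 1.491129)/2.007 = 0.8016.
C = C₀ × ½·erfc(0.8016) = 8.48 × 0.1285 = 1.09 mg/L.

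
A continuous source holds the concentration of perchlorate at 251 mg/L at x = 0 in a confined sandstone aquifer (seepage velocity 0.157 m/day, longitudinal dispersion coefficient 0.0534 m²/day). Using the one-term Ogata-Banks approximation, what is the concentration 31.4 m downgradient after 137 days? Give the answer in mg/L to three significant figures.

For a continuous step input, C/C₀ ≈ ½·erfc((x−vt)/(2√(Dt))).
vt = 0.157 × 137 = 21.509 m and 2√(Dt) = 2√(0.0534 × 137) = 5.410 m.
Argument (x−vt)/(2√(Dt)) = (31.4 − 21.509)/5.410 = 1.828; ½·erfc(1.828) = 0.004866.
C = 251 × 0.004866 = 1.22 mg/L.

1.22 mg/L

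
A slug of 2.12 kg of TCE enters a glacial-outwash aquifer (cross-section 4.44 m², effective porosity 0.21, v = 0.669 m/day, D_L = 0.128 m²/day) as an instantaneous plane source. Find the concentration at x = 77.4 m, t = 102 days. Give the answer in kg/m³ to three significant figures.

0.0356 kg/m³

For an instantaneous plane source, C(x,t) = M/(n_e·A·√(4πDt)) · exp(−(x−vt)²/(4Dt)), with n_e·A the pore (flow) area.
Plume center vt = 0.669 × 102 = 68.238 m, so the well at 77.4 m is 9.162 m downgradient of the peak.
√(4πDt) = 12.81 m, giving peak height M/(n_e·A·√(4πDt)) = 2.12/(0.21 × 4.44 × 12.81) = 0.1775 kg/m³.
(x−vt)²/(4Dt) = (9.162)²/(4 × 0.128 × 102) = 1.607; exp(−1.607) = 0.2005.
C = 0.1775 × 0.2005 = 0.0356 kg/m³.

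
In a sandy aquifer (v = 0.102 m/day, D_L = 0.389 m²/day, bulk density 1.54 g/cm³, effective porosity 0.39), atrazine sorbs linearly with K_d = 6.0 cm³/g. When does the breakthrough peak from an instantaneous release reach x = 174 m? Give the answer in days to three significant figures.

Retardation factor R = 1 + ρ_b·K_d/n = 1 + 1.54 × 6.0/0.39 = 24.69.
Sorption retards both mechanisms: v_R = v/R = 0.004131 m/day, D_R = D/R = 0.01576 m²/day.
Peak time from v_R²t² + 2D_R t − x² = 0: t = (√(D_R² + v_R²x²) − D_R)/v_R².
√(D_R² + v_R²x²) = √(0.01576² + 0.004131² × 174²) = 0.7190; v_R² = 1.707e-05.
t = (0.7190 − 0.01576)/1.707e-05 = 41200 days.

41200 days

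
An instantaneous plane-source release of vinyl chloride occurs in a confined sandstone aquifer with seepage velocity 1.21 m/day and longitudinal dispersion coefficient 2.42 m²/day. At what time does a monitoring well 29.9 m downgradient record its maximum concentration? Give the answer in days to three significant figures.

23.1 days

For the 1D instantaneous-source solution, setting ∂C/∂t = 0 at fixed x gives v²t² + 2Dt − x² = 0, so t = (√(D² + v²x²) − D)/v².
√(D² + v²x²) = √(2.42² + 1.21² × 29.9²) = 36.26; v² = 1.4641.
t = (36.26 − 2.42)/1.4641 = 23.1 days (vs. the pure-advection estimate x/v = 24.7 d).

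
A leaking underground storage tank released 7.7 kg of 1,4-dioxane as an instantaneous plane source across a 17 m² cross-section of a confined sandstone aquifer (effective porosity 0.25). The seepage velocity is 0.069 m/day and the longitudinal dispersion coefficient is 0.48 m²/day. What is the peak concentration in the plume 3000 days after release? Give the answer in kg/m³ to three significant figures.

0.0135 kg/m³

The peak of an instantaneous 1D plume sits at x = vt; there the Gaussian factor is 1 and C_max = M/(n_e·A·√(4πDt)), where n_e·A is the pore area the mass is dissolved in.
√(4πDt) = √(4π × 0.48 × 3000) = 134.5 m, so C_max = 7.7/(0.25 × 17 × 134.5) = 0.0135 kg/m³.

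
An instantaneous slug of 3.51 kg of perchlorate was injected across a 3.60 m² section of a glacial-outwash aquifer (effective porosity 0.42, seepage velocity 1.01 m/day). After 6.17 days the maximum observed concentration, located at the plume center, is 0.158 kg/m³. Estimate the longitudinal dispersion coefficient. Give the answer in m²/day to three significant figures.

At the plume center C_max = M/(n_e·A·√(4πDt)), so D = M²/(4πt·(n_e·A·C_max)²).
n_e·A·C_max = 0.42 × 3.60 × 0.158 = 0.2389 kg/m.
D = 3.51²/(4π × 6.17 × 0.2389²) = 2.78 m²/day.

2.78 m²/day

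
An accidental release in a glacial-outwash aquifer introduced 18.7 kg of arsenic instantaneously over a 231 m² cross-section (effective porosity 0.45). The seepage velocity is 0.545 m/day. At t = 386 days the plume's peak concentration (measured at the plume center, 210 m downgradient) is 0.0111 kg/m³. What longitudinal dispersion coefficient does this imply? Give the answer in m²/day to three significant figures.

At the plume center C_max = M/(n_e·A·√(4πDt)), so D = M²/(4πt·(n_e·A·C_max)²).
n_e·A·C_max = 0.45 × 231 × 0.0111 = 1.154 kg/m.
D = 18.7²/(4π × 386 × 1.154²) = 0.0541 m²/day.

0.0541 m²/day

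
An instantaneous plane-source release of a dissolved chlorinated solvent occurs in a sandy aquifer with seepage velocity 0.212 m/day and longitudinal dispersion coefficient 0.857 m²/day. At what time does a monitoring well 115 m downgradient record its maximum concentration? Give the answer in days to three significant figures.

For the 1D instantaneous-source solution, setting ∂C/∂t = 0 at fixed x gives v²t² + 2Dt − x² = 0, so t = (√(D² + v²x²) − D)/v².
√(D² + v²x²) = √(0.857² + 0.212² × 115²) = 24.40; v² = 0.044944.
t = (24.40 − 0.857)/0.044944 = 524 days (vs. the pure-advection estimate x/v = 542 d).

524 days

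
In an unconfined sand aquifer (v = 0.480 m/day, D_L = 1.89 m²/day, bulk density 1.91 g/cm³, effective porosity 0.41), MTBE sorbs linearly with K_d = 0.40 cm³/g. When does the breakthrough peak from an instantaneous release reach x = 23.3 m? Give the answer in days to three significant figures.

117 days

Retardation factor R = 1 + ρ_b·K_d/n = 1 + 1.91 × 0.40/0.41 = 2.863.
Sorption retards both mechanisms: v_R = v/R = 0.1677 m/day, D_R = D/R = 0.6601 m²/day.
Peak time from v_R²t² + 2D_R t − x² = 0: t = (√(D_R² + v_R²x²) − D_R)/v_R².
√(D_R² + v_R²x²) = √(0.6601² + 0.1677² × 23.3²) = 3.963; v_R² = 0.02812.
t = (3.963 − 0.6601)/0.02812 = 117 days.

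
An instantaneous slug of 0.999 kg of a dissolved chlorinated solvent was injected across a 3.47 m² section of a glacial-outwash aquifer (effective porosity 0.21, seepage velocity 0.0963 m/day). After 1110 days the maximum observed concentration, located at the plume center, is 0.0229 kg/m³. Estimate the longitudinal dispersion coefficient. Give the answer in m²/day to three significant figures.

0.257 m²/day

At the plume center C_max = M/(n_e·A·√(4πDt)), so D = M²/(4πt·(n_e·A·C_max)²).
n_e·A·C_max = 0.21 × 3.47 × 0.0229 = 0.01669 kg/m.
D = 0.999²/(4π × 1110 × 0.01669²) = 0.257 m²/day.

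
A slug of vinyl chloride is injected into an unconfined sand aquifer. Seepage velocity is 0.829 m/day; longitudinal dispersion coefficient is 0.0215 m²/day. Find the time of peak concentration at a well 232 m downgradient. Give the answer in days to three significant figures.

For the 1D instantaneous-source solution, setting ∂C/∂t = 0 at fixed x gives v²t² + 2Dt − x² = 0, so t = (√(D² + v²x²) − D)/v².
√(D² + v²x²) = √(0.0215² + 0.829² × 232²) = 192.3; v² = 0.687241.
t = (192.3 − 0.0215)/0.687241 = 280 days (vs. the pure-advection estimate x/v = 280 d).

280 days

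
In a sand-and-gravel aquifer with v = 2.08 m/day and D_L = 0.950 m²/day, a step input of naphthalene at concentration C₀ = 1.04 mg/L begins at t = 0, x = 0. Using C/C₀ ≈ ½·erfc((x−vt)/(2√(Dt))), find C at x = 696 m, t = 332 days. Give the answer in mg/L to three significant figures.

For a continuous step input, C/C₀ ≈ ½·erfc((x−vt)/(2√(Dt))).
vt = 2.08 × 332 = 690.56 m and 2√(Dt) = 2√(0.950 × 332) = 35.52 m.
Argument (x−vt)/(2√(Dt)) = (696 − 690.56)/35.52 = 0.1532; ½·erfc(0.1532) = 0.4142.
C = 1.04 × 0.4142 = 0.431 mg/L.

0.431 mg/L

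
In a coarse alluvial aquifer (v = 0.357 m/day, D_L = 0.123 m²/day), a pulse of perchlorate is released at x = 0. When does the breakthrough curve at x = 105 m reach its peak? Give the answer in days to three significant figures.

For the 1D instantaneous-source solution, setting ∂C/∂t = 0 at fixed x gives v²t² + 2Dt − x² = 0, so t = (√(D² + v²x²) − D)/v².
√(D² + v²x²) = √(0.123² + 0.357² × 105²) = 37.49; v² = 0.127449.
t = (37.49 − 0.123)/0.127449 = 293 days (vs. the pure-advection estimate x/v = 294 d).

293 days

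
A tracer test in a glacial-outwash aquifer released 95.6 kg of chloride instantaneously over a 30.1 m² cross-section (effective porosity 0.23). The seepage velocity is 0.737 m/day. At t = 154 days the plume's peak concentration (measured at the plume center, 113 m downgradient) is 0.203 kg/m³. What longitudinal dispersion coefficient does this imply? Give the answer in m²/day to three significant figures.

At the plume center C_max = M/(n_e·A·√(4πDt)), so D = M²/(4πt·(n_e·A·C_max)²).
n_e·A·C_max = 0.23 × 30.1 × 0.203 = 1.405 kg/m.
D = 95.6²/(4π × 154 × 1.405²) = 2.39 m²/day.

2.39 m²/day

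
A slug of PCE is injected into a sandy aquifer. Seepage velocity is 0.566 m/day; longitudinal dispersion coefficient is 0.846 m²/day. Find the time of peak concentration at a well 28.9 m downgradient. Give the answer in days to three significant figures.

48.5 days

For the 1D instantaneous-source solution, setting ∂C/∂t = 0 at fixed x gives v²t² + 2Dt − x² = 0, so t = (√(D² + v²x²) − D)/v².
√(D² + v²x²) = √(0.846² + 0.566² × 28.9²) = 16.38; v² = 0.320356.
t = (16.38 − 0.846)/0.320356 = 48.5 days (vs. the pure-advection estimate x/v = 51.1 d).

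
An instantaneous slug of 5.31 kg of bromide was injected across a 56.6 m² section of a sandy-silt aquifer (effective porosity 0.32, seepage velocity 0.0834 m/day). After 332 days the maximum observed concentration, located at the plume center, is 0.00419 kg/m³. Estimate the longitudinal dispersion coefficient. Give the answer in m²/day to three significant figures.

1.17 m²/day

At the plume center C_max = M/(n_e·A·√(4πDt)), so D = M²/(4πt·(n_e·A·C_max)²).
n_e·A·C_max = 0.32 × 56.6 × 0.00419 = 0.07589 kg/m.
D = 5.31²/(4π × 332 × 0.07589²) = 1.17 m²/day.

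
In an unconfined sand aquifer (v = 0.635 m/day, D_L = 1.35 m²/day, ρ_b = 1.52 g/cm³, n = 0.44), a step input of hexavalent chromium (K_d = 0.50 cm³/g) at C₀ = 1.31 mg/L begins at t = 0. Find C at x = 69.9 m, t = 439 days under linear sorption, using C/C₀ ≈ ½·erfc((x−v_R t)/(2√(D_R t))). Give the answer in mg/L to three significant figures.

1.23 mg/L

Retardation factor R = 1 + ρ_b·K_d/n = 1 + 1.52 × 0.50/0.44 = 2.727.
Sorption retards both mechanisms: v_R = v/R = 0.2329 m/day, D_R = D/R = 0.4950 m²/day.
v_R·t = 0.2329 × 439 = 102.2431 m; 2√(D_R t) = 29.48 m; argument = (69.9 − 102.2431)/29.48 = -1.097.
C = C₀ × ½·erfc(-1.097) = 1.31 × 0.9396 = 1.23 mg/L.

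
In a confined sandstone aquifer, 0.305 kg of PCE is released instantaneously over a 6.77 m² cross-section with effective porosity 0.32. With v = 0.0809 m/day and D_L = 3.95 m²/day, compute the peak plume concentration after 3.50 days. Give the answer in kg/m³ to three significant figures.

0.0107 kg/m³

The peak of an instantaneous 1D plume sits at x = vt; there the Gaussian factor is 1 and C_max = M/(n_e·A·√(4πDt)), where n_e·A is the pore area the mass is dissolved in.
√(4πDt) = √(4π × 3.95 × 3.50) = 13.18 m, so C_max = 0.305/(0.32 × 6.77 × 13.18) = 0.0107 kg/m³.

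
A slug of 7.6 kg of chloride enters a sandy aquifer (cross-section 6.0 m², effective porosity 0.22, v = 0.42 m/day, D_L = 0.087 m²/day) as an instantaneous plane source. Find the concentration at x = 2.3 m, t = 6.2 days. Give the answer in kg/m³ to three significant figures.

2.12 kg/m³

For an instantaneous plane source, C(x,t) = M/(n_e·A·√(4πDt)) · exp(−(x−vt)²/(4Dt)), with n_e·A the pore (flow) area.
Plume center vt = 0.42 × 6.2 = 2.604 m, so the well at 2.3 m is 0.304 m upgradient of the peak.
√(4πDt) = 2.604 m, giving peak height M/(n_e·A·√(4πDt)) = 7.6/(0.22 × 6.0 × 2.604) = 2.211 kg/m³.
(x−vt)²/(4Dt) = (-0.304)²/(4 × 0.087 × 6.2) = 0.04283; exp(−0.04283) = 0.9581.
C = 2.211 × 0.9581 = 2.12 kg/m³.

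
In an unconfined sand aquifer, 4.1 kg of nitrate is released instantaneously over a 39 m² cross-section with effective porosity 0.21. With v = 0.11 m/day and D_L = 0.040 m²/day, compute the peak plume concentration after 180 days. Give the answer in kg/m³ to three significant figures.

The peak of an instantaneous 1D plume sits at x = vt; there the Gaussian factor is 1 and C_max = M/(n_e·A·√(4πDt)), where n_e·A is the pore area the mass is dissolved in.
√(4πDt) = √(4π × 0.040 × 180) = 9.512 m, so C_max = 4.1/(0.21 × 39 × 9.512) = 0.0526 kg/m³.

0.0526 kg/m³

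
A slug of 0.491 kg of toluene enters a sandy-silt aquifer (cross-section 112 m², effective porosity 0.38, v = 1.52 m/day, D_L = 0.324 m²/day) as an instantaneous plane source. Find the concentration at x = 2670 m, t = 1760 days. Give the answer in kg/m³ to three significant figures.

For an instantaneous plane source, C(x,t) = M/(n_e·A·√(4πDt)) · exp(−(x−vt)²/(4Dt)), with n_e·A the pore (flow) area.
Plume center vt = 1.52 × 1760 = 2675.2 m, so the well at 2670 m is 5.2 m upgradient of the peak.
√(4πDt) = 84.65 m, giving peak height M/(n_e·A·√(4πDt)) = 0.491/(0.38 × 112 × 84.65) = 0.0001363 kg/m³.
(x−vt)²/(4Dt) = (-5.2)²/(4 × 0.324 × 1760) = 0.01185; exp(−0.01185) = 0.9882.
C = 0.0001363 × 0.9882 = 0.000135 kg/m³.

0.000135 kg/m³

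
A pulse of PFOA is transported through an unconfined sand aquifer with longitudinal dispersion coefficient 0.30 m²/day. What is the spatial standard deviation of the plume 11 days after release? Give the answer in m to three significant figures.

Dispersive spreading gives a Gaussian with σ² = 2Dt; advection only shifts the center.
σ = √(2 × 0.30 × 11) = 2.57 m.

2.57 m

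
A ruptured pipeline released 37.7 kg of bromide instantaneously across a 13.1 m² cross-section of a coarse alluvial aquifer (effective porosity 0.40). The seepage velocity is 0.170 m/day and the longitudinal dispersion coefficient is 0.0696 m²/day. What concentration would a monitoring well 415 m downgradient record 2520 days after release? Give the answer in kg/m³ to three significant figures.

0.119 kg/m³

For an instantaneous plane source, C(x,t) = M/(n_e·A·√(4πDt)) · exp(−(x−vt)²/(4Dt)), with n_e·A the pore (flow) area.
Plume center vt = 0.170 × 2520 = 428.4 m, so the well at 415 m is 13.4 m upgradient of the peak.
√(4πDt) = 46.95 m, giving peak height M/(n_e·A·√(4πDt)) = 37.7/(0.40 × 13.1 × 46.95) = 0.1532 kg/m³.
(x−vt)²/(4Dt) = (-13.4)²/(4 × 0.0696 × 2520) = 0.2559; exp(−0.2559) = 0.7742.
C = 0.1532 × 0.7742 = 0.119 kg/m³.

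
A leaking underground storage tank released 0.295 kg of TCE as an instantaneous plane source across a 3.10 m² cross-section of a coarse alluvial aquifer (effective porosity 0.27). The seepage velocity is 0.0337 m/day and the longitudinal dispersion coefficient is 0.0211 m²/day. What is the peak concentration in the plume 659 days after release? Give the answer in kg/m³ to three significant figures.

The peak of an instantaneous 1D plume sits at x = vt; there the Gaussian factor is 1 and C_max = M/(n_e·A·√(4πDt)), where n_e·A is the pore area the mass is dissolved in.
√(4πDt) = √(4π × 0.0211 × 659) = 13.22 m, so C_max = 0.295/(0.27 × 3.10 × 13.22) = 0.0267 kg/m³.

0.0267 kg/m³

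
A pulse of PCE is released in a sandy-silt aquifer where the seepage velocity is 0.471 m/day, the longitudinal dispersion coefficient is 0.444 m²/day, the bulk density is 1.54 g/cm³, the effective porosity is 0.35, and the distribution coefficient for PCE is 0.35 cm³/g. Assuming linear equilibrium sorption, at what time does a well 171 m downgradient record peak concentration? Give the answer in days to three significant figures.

Retardation factor R = 1 + ρ_b·K_d/n = 1 + 1.54 × 0.35/0.35 = 2.540.
Sorption retards both mechanisms: v_R = v/R = 0.1854 m/day, D_R = D/R = 0.1748 m²/day.
Peak time from v_R²t² + 2D_R t − x² = 0: t = (√(D_R² + v_R²x²) − D_R)/v_R².
√(D_R² + v_R²x²) = √(0.1748² + 0.1854² × 171²) = 31.70; v_R² = 0.03437.
t = (31.70 − 0.1748)/0.03437 = 917 days.

917 days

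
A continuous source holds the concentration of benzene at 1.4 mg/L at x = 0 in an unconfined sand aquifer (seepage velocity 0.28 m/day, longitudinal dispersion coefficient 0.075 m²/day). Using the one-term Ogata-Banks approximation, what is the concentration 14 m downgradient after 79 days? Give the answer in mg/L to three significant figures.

1.39 mg/L

For a continuous step input, C/C₀ ≈ ½·erfc((x−vt)/(2√(Dt))).
vt = 0.28 × 79 = 22.12 m and 2√(Dt) = 2√(0.075 × 79) = 4.868 m.
Argument (x−vt)/(2√(Dt)) = (14 − 22.12)/4.868 = -1.668; ½·erfc(-1.668) = 0.9908.
C = 1.4 × 0.9908 = 1.39 mg/L.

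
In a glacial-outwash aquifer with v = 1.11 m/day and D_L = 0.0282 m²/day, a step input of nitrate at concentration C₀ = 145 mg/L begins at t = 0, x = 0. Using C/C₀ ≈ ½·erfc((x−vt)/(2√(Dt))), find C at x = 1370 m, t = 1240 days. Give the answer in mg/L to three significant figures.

For a continuous step input, C/C₀ ≈ ½·erfc((x−vt)/(2√(Dt))).
vt = 1.11 × 1240 = 1376.4 m and 2√(Dt) = 2√(0.0282 × 1240) = 11.83 m.
Argument (x−vt)/(2√(Dt)) = (1370 − 1376.4)/11.83 = -0.5410; ½·erfc(-0.5410) = 0.7779.
C = 145 × 0.7779 = 113 mg/L.

113 mg/L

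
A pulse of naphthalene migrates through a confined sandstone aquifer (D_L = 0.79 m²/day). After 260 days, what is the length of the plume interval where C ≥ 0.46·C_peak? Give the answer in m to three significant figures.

The plume is Gaussian with σ = √(2Dt) = √(2 × 0.79 × 260) = 20.27 m.
C/C_peak = exp(−Δx²/(2σ²)) = 0.46 ⇒ Δx = σ·√(−2 ln 0.46) = 20.27 × 1.246 = 25.26 m.
Width = 2Δx = 50.5 m.

50.5 m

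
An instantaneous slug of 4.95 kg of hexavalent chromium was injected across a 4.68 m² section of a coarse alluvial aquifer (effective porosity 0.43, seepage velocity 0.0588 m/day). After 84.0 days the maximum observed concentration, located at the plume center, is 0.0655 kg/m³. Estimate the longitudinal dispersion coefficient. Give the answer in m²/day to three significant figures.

1.34 m²/day

At the plume center C_max = M/(n_e·A·√(4πDt)), so D = M²/(4πt·(n_e·A·C_max)²).
n_e·A·C_max = 0.43 × 4.68 × 0.0655 = 0.1318 kg/m.
D = 4.95²/(4π × 84.0 × 0.1318²) = 1.34 m²/day.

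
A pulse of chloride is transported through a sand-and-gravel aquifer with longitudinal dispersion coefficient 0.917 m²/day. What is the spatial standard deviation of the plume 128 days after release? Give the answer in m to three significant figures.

15.3 m

Dispersive spreading gives a Gaussian with σ² = 2Dt; advection only shifts the center.
σ = √(2 × 0.917 × 128) = 15.3 m.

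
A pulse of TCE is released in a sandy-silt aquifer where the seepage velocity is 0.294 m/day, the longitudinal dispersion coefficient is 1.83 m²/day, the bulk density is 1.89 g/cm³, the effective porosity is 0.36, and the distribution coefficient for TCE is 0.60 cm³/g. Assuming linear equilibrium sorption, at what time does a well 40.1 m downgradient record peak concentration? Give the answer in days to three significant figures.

485 days

Retardation factor R = 1 + ρ_b·K_d/n = 1 + 1.89 × 0.60/0.36 = 4.150.
Sorption retards both mechanisms: v_R = v/R = 0.07084 m/day, D_R = D/R = 0.4410 m²/day.
Peak time from v_R²t² + 2D_R t − x² = 0: t = (√(D_R² + v_R²x²) − D_R)/v_R².
√(D_R² + v_R²x²) = √(0.4410² + 0.07084² × 40.1²) = 2.875; v_R² = 0.005018.
t = (2.875 − 0.4410)/0.005018 = 485 days.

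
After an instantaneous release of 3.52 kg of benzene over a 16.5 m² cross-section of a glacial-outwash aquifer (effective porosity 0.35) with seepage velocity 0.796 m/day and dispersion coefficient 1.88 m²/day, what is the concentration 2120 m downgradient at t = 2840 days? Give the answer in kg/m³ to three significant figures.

0.000932 kg/m³

For an instantaneous plane source, C(x,t) = M/(n_e·A·√(4πDt)) · exp(−(x−vt)²/(4Dt)), with n_e·A the pore (flow) area.
Plume center vt = 0.796 × 2840 = 2260.64 m, so the well at 2120 m is 140.64 m upgradient of the peak.
√(4πDt) = 259.0 m, giving peak height M/(n_e·A·√(4πDt)) = 3.52/(0.35 × 16.5 × 259.0) = 0.002353 kg/m³.
(x−vt)²/(4Dt) = (-140.64)²/(4 × 1.88 × 2840) = 0.9262; exp(−0.9262) = 0.3961.
C = 0.002353 × 0.3961 = 0.000932 kg/m³.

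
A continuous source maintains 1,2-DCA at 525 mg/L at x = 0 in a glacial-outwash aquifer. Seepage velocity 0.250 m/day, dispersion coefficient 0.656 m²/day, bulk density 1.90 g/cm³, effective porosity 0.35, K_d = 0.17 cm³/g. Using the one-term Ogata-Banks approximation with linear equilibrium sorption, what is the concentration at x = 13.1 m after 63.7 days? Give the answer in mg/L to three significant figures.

Retardation factor R = 1 + ρ_b·K_d/n = 1 + 1.90 × 0.17/0.35 = 1.923.
Sorption retards both mechanisms: v_R = v/R = 0.1300 m/day, D_R = D/R = 0.3411 m²/day.
v_R·t = 0.1300 × 63.7 = 8.281 m; 2√(D_R t) = 9.323 m; argument = (13.1 − 8.281)/9.323 = 0.5169.
C = C₀ × ½·erfc(0.5169) = 525 × 0.2324 = 122 mg/L.

122 mg/L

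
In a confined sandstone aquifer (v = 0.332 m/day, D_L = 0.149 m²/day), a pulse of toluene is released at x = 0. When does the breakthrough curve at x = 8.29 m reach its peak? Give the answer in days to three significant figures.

For the 1D instantaneous-source solution, setting ∂C/∂t = 0 at fixed x gives v²t² + 2Dt − x² = 0, so t = (√(D² + v²x²) − D)/v².
√(D² + v²x²) = √(0.149² + 0.332² × 8.29²) = 2.756; v² = 0.110224.
t = (2.756 − 0.149)/0.110224 = 23.7 days (vs. the pure-advection estimate x/v = 25.0 d).

23.7 days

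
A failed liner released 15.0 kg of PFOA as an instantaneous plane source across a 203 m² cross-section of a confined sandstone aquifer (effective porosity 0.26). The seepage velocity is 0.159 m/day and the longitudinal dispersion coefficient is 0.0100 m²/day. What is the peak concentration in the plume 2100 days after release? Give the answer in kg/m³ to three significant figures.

0.0175 kg/m³

The peak of an instantaneous 1D plume sits at x = vt; there the Gaussian factor is 1 and C_max = M/(n_e·A·√(4πDt)), where n_e·A is the pore area the mass is dissolved in.
√(4πDt) = √(4π × 0.0100 × 2100) = 16.24 m, so C_max = 15.0/(0.26 × 203 × 16.24) = 0.0175 kg/m³.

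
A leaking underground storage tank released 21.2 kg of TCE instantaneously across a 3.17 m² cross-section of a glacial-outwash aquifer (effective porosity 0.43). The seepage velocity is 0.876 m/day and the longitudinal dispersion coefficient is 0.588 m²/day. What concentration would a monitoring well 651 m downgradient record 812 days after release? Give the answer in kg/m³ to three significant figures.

0.0299 kg/m³

For an instantaneous plane source, C(x,t) = M/(n_e·A·√(4πDt)) · exp(−(x−vt)²/(4Dt)), with n_e·A the pore (flow) area.
Plume center vt = 0.876 × 812 = 711.312 m, so the well at 651 m is 60.312 m upgradient of the peak.
√(4πDt) = 77.46 m, giving peak height M/(n_e·A·√(4πDt)) = 21.2/(0.43 × 3.17 × 77.46) = 0.2008 kg/m³.
(x−vt)²/(4Dt) = (-60.312)²/(4 × 0.588 × 812) = 1.905; exp(−1.905) = 0.1488.
C = 0.2008 × 0.1488 = 0.0299 kg/m³.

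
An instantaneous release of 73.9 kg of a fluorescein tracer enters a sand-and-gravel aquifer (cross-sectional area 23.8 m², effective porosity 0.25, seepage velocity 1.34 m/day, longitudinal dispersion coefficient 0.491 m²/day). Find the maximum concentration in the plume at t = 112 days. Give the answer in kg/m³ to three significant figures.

The peak of an instantaneous 1D plume sits at x = vt; there the Gaussian factor is 1 and C_max = M/(n_e·A·√(4πDt)), where n_e·A is the pore area the mass is dissolved in.
√(4πDt) = √(4π × 0.491 × 112) = 26.29 m, so C_max = 73.9/(0.25 × 23.8 × 26.29) = 0.472 kg/m³.

0.472 kg/m³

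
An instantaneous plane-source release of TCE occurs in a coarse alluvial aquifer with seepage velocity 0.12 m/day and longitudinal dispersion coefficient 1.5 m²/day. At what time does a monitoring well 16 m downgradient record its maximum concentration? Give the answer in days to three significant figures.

For the 1D instantaneous-source solution, setting ∂C/∂t = 0 at fixed x gives v²t² + 2Dt − x² = 0, so t = (√(D² + v²x²) − D)/v².
√(D² + v²x²) = √(1.5² + 0.12² × 16²) = 2.436; v² = 0.0144.
t = (2.436 − 1.5)/0.0144 = 65.0 days (vs. the pure-advection estimate x/v = 133 d).

65.0 days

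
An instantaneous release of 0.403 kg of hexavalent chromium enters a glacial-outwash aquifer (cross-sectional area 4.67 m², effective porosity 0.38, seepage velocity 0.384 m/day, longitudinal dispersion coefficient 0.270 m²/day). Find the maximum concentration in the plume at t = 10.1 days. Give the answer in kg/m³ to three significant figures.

The peak of an instantaneous 1D plume sits at x = vt; there the Gaussian factor is 1 and C_max = M/(n_e·A·√(4πDt)), where n_e·A is the pore area the mass is dissolved in.
√(4πDt) = √(4π × 0.270 × 10.1) = 5.854 m, so C_max = 0.403/(0.38 × 4.67 × 5.854) = 0.0388 kg/m³.

0.0388 kg/m³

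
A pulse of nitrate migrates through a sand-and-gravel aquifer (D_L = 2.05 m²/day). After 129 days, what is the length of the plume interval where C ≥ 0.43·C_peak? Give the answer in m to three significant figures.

The plume is Gaussian with σ = √(2Dt) = √(2 × 2.05 × 129) = 23.00 m.
C/C_peak = exp(−Δx²/(2σ²)) = 0.43 ⇒ Δx = σ·√(−2 ln 0.43) = 23.00 × 1.299 = 29.88 m.
Width = 2Δx = 59.8 m.

59.8 m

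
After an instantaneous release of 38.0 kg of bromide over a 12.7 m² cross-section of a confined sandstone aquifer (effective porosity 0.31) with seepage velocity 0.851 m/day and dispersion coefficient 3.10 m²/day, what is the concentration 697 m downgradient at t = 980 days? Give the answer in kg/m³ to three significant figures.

For an instantaneous plane source, C(x,t) = M/(n_e·A·√(4πDt)) · exp(−(x−vt)²/(4Dt)), with n_e·A the pore (flow) area.
Plume center vt = 0.851 × 980 = 833.98 m, so the well at 697 m is 136.98 m upgradient of the peak.
√(4πDt) = 195.4 m, giving peak height M/(n_e·A·√(4πDt)) = 38.0/(0.31 × 12.7 × 195.4) = 0.04940 kg/m³.
(x−vt)²/(4Dt) = (-136.98)²/(4 × 3.10 × 980) = 1.544; exp(−1.544) = 0.2135.
C = 0.04940 × 0.2135 = 0.0105 kg/m³.

0.0105 kg/m³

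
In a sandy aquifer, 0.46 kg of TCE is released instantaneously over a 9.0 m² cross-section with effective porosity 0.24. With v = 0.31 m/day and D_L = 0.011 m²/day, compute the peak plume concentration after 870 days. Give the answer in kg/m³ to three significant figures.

0.0194 kg/m³

The peak of an instantaneous 1D plume sits at x = vt; there the Gaussian factor is 1 and C_max = M/(n_e·A·√(4πDt)), where n_e·A is the pore area the mass is dissolved in.
√(4πDt) = √(4π × 0.011 × 870) = 10.97 m, so C_max = 0.46/(0.24 × 9.0 × 10.97) = 0.0194 kg/m³.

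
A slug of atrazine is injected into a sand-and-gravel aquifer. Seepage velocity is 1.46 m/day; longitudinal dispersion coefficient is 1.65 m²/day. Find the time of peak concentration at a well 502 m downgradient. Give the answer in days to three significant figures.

For the 1D instantaneous-source solution, setting ∂C/∂t = 0 at fixed x gives v²t² + 2Dt − x² = 0, so t = (√(D² + v²x²) − D)/v².
√(D² + v²x²) = √(1.65² + 1.46² × 502²) = 732.9; v² = 2.1316.
t = (732.9 − 1.65)/2.1316 = 343 days (vs. the pure-advection estimate x/v = 344 d).

343 days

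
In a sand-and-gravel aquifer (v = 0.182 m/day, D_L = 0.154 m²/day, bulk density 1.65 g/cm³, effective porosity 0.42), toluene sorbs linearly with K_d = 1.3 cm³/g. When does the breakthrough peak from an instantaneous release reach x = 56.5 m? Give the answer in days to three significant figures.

Retardation factor R = 1 + ρ_b·K_d/n = 1 + 1.65 × 1.3/0.42 = 6.107.
Sorption retards both mechanisms: v_R = v/R = 0.02980 m/day, D_R = D/R = 0.02522 m²/day.
Peak time from v_R²t² + 2D_R t − x² = 0: t = (√(D_R² + v_R²x²) − D_R)/v_R².
√(D_R² + v_R²x²) = √(0.02522² + 0.02980² × 56.5²) = 1.684; v_R² = 0.0008880.
t = (1.684 − 0.02522)/0.0008880 = 1870 days.

1870 days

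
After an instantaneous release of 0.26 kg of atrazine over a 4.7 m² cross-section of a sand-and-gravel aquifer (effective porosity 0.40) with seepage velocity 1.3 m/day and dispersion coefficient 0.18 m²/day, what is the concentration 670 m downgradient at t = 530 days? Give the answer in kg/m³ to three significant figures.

For an instantaneous plane source, C(x,t) = M/(n_e·A·√(4πDt)) · exp(−(x−vt)²/(4Dt)), with n_e·A the pore (flow) area.
Plume center vt = 1.3 × 530 = 689 m, so the well at 670 m is 19 m upgradient of the peak.
√(4πDt) = 34.62 m, giving peak height M/(n_e·A·√(4πDt)) = 0.26/(0.40 × 4.7 × 34.62) = 0.003995 kg/m³.
(x−vt)²/(4Dt) = (-19)²/(4 × 0.18 × 530) = 0.9460; exp(−0.9460) = 0.3883.
C = 0.003995 × 0.3883 = 0.00155 kg/m³.

0.00155 kg/m³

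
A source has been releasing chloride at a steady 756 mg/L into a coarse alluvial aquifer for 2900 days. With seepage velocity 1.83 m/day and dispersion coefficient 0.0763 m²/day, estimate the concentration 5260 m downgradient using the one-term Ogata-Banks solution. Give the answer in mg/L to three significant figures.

746 mg/L

For a continuous step input, C/C₀ ≈ ½·erfc((x−vt)/(2√(Dt))).
vt = 1.83 × 2900 = 5307 m and 2√(Dt) = 2√(0.0763 × 2900) = 29.75 m.
Argument (x−vt)/(2√(Dt)) = (5260 − 5307)/29.75 = -1.580; ½·erfc(-1.580) = 0.9873.
C = 756 × 0.9873 = 746 mg/L.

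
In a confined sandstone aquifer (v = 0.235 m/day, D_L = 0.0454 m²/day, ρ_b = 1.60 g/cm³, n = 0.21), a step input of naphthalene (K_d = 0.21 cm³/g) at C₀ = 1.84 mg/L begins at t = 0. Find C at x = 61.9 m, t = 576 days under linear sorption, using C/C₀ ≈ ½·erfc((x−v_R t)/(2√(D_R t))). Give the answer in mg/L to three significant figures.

Retardation factor R = 1 + ρ_b·K_d/n = 1 + 1.60 × 0.21/0.21 = 2.600.
Sorption retards both mechanisms: v_R = v/R = 0.09038 m/day, D_R = D/R = 0.01746 m²/day.
v_R·t = 0.09038 × 576 = 52.05888 m; 2√(D_R t) = 6.343 m; argument = (61.9 − 52.05888)/6.343 = 1.551.
C = C₀ × ½·erfc(1.551) = 1.84 × 0.01414 = 0.0260 mg/L.

0.0260 mg/L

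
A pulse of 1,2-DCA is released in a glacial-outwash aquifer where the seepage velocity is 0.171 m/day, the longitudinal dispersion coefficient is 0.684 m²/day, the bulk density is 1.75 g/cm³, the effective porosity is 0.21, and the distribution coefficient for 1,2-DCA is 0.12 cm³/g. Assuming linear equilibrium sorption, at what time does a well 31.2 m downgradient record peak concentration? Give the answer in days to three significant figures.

Retardation factor R = 1 + ρ_b·K_d/n = 1 + 1.75 × 0.12/0.21 = 2.000.
Sorption retards both mechanisms: v_R = v/R = 0.08550 m/day, D_R = D/R = 0.3420 m²/day.
Peak time from v_R²t² + 2D_R t − x² = 0: t = (√(D_R² + v_R²x²) − D_R)/v_R².
√(D_R² + v_R²x²) = √(0.3420² + 0.08550² × 31.2²) = 2.689; v_R² = 0.007310.
t = (2.689 − 0.3420)/0.007310 = 321 days.

321 days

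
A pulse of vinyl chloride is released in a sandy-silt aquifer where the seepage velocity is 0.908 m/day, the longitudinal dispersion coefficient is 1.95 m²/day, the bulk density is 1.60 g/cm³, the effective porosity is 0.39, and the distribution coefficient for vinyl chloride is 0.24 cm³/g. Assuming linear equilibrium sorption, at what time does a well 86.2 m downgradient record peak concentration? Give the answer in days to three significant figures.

184 days

Retardation factor R = 1 + ρ_b·K_d/n = 1 + 1.60 × 0.24/0.39 = 1.985.
Sorption retards both mechanisms: v_R = v/R = 0.4574 m/day, D_R = D/R = 0.9824 m²/day.
Peak time from v_R²t² + 2D_R t − x² = 0: t = (√(D_R² + v_R²x²) − D_R)/v_R².
√(D_R² + v_R²x²) = √(0.9824² + 0.4574² × 86.2²) = 39.44; v_R² = 0.2092.
t = (39.44 − 0.9824)/0.2092 = 184 days.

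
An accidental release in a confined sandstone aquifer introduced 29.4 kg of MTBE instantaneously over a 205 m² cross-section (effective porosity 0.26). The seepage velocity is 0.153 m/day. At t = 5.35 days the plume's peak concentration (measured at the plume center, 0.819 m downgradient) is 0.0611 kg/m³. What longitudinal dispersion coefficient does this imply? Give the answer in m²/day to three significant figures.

At the plume center C_max = M/(n_e·A·√(4πDt)), so D = M²/(4πt·(n_e·A·C_max)²).
n_e·A·C_max = 0.26 × 205 × 0.0611 = 3.257 kg/m.
D = 29.4²/(4π × 5.35 × 3.257²) = 1.21 m²/day.

1.21 m²/day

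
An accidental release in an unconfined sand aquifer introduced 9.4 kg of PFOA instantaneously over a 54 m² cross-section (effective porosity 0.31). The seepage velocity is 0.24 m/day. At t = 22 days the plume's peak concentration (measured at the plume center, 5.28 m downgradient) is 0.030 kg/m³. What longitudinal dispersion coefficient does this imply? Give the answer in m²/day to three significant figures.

At the plume center C_max = M/(n_e·A·√(4πDt)), so D = M²/(4πt·(n_e·A·C_max)²).
n_e·A·C_max = 0.31 × 54 × 0.030 = 0.5022 kg/m.
D = 9.4²/(4π × 22 × 0.5022²) = 1.27 m²/day.

1.27 m²/day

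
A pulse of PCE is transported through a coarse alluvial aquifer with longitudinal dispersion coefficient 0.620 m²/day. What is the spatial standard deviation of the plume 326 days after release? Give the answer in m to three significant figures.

Dispersive spreading gives a Gaussian with σ² = 2Dt; advection only shifts the center.
σ = √(2 × 0.620 × 326) = 20.1 m.

20.1 m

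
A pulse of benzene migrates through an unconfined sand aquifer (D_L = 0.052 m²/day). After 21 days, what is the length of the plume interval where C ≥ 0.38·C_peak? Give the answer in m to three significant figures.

The plume is Gaussian with σ = √(2Dt) = √(2 × 0.052 × 21) = 1.478 m.
C/C_peak = exp(−Δx²/(2σ²)) = 0.38 ⇒ Δx = σ·√(−2 ln 0.38) = 1.478 × 1.391 = 2.056 m.
Width = 2Δx = 4.11 m.

4.11 m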